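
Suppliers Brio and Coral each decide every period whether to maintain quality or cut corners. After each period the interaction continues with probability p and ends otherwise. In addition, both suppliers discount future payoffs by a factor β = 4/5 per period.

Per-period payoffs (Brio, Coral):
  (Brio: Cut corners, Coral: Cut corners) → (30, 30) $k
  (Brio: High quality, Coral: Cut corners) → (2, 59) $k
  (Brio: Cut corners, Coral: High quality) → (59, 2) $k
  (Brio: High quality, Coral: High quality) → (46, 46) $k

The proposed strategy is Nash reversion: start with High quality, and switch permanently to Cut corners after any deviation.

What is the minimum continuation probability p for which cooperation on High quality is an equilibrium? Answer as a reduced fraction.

65/116

Expected continuation weight on next period's payoff is β·p = 4/5·p, which plays the role of the discount factor.
Cooperation requires 4/5·p ≥ (59−46)/(59−30) = 13/29, hence p ≥ 65/116.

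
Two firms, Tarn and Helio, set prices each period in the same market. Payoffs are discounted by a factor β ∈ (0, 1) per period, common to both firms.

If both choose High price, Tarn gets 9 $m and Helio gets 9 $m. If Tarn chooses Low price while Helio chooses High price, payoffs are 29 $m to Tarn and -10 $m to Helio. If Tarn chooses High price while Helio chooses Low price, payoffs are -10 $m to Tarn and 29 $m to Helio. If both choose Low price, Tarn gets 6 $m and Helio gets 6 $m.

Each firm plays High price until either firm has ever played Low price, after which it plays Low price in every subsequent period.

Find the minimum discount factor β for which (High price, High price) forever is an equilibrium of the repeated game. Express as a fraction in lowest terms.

20/23

One-period gain from deviating is 29 − 9 = 20. The loss is 9 − 6 = 3 in every subsequent period, with present value 3·β/(1−β).
Deviation is unprofitable when 3·β/(1−β) ≥ 20, i.e. β/(1−β) ≥ 20/3.
Equivalently β ≥ 20/(20+3) = 20/23.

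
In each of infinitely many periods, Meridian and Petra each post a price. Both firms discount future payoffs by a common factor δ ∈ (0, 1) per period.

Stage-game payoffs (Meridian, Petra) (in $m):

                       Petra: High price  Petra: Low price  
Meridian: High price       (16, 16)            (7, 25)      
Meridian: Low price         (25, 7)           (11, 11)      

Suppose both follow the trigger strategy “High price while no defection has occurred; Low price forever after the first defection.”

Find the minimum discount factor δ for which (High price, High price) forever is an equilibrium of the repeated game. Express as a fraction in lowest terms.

9/14

Cooperation forever yields 16 each period: 16/(1−δ).
Deviating yields 25 once, then 11 forever: 25 + 11δ/(1−δ).
No profitable deviation requires 16/(1−δ) ≥ 25 + 11δ/(1−δ).
Multiplying by (1−δ): 16 ≥ 25(1−δ) + 11δ = 25 − 14δ.
So 14δ ≥ 9, i.e. δ ≥ 9/14.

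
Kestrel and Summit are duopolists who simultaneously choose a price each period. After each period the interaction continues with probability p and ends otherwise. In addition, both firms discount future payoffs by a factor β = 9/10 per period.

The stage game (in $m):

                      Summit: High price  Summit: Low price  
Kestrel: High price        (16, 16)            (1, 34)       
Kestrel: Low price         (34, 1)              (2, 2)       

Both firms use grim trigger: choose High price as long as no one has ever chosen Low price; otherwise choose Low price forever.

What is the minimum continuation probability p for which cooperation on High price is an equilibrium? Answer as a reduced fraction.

5/8

Expected continuation weight on next period's payoff is β·p = 9/10·p, which plays the role of the discount factor.
Cooperation requires 9/10·p ≥ (34−16)/(34−2) = 9/16, hence p ≥ 5/8.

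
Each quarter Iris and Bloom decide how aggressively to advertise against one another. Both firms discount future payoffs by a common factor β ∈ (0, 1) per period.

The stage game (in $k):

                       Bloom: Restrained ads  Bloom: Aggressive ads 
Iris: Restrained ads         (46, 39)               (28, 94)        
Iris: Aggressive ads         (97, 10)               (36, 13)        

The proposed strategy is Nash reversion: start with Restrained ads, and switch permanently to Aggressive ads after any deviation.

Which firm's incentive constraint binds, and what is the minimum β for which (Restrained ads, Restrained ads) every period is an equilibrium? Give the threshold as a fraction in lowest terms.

For Iris: deviation gain 97−46 = 51, per-period punishment loss 46−36 = 10. IC gives β ≥ 51/61.
For Bloom: gain 55, loss 26 per period, so β ≥ 55/81.
The tighter constraint is Iris's, so cooperation needs β ≥ 51/61.

Iris; β ≥ 51/61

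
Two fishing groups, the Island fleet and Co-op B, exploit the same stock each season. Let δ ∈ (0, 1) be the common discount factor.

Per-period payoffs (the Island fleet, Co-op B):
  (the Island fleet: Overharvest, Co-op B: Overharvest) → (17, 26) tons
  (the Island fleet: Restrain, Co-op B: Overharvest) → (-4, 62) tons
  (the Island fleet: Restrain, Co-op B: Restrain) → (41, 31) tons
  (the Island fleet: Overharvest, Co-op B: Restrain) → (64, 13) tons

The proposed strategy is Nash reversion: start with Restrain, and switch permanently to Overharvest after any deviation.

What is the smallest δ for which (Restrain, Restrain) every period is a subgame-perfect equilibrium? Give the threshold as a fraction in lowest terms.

31/36

the Island fleet's threshold: (64−41)/(64−17) = 23/47.
Co-op B's threshold: (62−31)/(62−26) = 31/36.
23/47 < 31/36, so Co-op B binds and δ* = 31/36.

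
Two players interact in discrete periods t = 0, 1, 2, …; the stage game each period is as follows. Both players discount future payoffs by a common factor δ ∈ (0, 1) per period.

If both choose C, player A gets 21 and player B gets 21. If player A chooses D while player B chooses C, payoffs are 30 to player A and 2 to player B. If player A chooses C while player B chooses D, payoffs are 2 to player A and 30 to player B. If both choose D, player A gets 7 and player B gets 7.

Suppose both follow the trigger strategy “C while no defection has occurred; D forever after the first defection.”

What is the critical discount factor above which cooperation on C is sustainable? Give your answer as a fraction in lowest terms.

One-period gain from deviating is 30 − 21 = 9. The loss is 21 − 7 = 14 in every subsequent period, with present value 14·δ/(1−δ).
Deviation is unprofitable when 14·δ/(1−δ) ≥ 9, i.e. δ/(1−δ) ≥ 9/14.
Equivalently δ ≥ 9/(9+14) = 9/23.

9/23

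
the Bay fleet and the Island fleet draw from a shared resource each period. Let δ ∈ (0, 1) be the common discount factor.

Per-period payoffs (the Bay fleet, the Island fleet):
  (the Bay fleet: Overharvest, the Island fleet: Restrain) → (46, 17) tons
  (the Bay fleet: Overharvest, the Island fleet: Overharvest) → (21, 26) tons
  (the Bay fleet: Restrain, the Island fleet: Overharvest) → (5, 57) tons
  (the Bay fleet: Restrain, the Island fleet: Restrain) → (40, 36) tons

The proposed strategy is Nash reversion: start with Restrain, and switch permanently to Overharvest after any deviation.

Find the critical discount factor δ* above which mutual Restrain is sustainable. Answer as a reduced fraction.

21/31

For the Bay fleet: deviation gain 46−40 = 6, per-period punishment loss 40−21 = 19. IC gives δ ≥ 6/25.
For the Island fleet: gain 21, loss 10 per period, so δ ≥ 21/31.
The tighter constraint is the Island fleet's, so cooperation needs δ ≥ 21/31.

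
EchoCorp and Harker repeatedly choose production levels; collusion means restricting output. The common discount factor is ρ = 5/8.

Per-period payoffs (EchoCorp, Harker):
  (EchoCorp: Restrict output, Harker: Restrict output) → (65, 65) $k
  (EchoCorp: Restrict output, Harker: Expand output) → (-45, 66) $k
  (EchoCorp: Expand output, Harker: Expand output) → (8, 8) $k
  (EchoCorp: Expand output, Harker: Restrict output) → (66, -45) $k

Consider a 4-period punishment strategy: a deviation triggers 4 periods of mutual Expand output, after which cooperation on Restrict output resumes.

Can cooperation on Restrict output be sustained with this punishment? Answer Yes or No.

Yes

Comparing payoff streams over the 5 periods until play realigns: cooperate → 65(1+ρ+…+ρ^4); deviate → 66 + 8(ρ+…+ρ^4).
Cooperation is sustained iff (65−8)(ρ+…+ρ^4) ≥ 66−65.
ρ+…+ρ^4 = 5/8·(1−(5/8)^4)/(1−5/8) = 1.4124, and (66−65)/(65−8) = 0.0175.
1.4124 ≥ 0.0175, so cooperation is sustainable.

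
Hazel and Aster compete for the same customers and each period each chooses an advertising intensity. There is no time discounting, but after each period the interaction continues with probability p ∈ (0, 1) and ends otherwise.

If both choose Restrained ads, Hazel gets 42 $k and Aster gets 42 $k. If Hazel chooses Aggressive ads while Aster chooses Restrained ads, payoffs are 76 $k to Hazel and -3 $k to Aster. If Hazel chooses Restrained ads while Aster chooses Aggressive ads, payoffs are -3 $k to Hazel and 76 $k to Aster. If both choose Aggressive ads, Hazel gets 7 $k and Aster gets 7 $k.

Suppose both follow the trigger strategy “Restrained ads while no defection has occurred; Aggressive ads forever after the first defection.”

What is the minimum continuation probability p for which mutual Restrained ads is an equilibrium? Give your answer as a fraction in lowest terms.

34/69

With no time discounting, the continuation probability p plays the role of the discount factor.
Grim-trigger IC: 42/(1−p) ≥ 76 + 7p/(1−p) ⇒ p ≥ (76−42)/(76−7) = 34/69.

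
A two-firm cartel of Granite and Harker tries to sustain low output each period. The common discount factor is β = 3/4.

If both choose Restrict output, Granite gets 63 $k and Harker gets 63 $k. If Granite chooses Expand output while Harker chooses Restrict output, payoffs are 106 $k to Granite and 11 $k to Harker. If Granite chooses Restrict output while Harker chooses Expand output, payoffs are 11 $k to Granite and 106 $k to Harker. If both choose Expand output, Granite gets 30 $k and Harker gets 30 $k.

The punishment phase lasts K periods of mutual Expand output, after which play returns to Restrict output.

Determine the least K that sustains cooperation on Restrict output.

No profitable deviation requires (63−30)(β+…+β^K) ≥ 106−63, i.e. β+…+β^K ≥ 43/33 ≈ 1.3030.
With β = 3/4, the partial sums are K=1: 0.7500, K=2: 1.3125.
K = 2 is the first length at which the sum reaches 1.3030.

2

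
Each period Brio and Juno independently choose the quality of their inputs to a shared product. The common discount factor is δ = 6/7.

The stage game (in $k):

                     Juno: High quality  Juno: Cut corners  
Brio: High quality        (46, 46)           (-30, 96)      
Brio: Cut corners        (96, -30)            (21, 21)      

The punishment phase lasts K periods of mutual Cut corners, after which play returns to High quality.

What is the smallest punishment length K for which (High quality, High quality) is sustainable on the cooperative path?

3

IC: δ(1−δ^K)/(1−δ) ≥ (96−46)/(46−21) = 2.
With δ = 6/7: need 1 − δ^K ≥ 2·(1−6/7)/(6/7), i.e. δ^K ≤ 0.6667.
Since (6/7)^2 = 0.7347 and (6/7)^3 = 0.6297, the smallest such K is 3.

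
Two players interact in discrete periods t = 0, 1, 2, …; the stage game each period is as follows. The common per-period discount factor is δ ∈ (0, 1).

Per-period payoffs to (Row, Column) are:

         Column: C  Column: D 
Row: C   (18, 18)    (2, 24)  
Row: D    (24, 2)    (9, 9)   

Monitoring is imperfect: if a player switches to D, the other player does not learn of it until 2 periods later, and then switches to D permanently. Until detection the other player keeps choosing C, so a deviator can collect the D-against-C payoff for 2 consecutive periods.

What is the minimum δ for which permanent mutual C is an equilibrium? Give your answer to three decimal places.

A deviator earns 24 for 2 periods, then 9 forever; cooperating earns 18 forever. Multiplying the IC by (1−δ):
18 ≥ 24(1−δ^2) + 9δ^2, so 15·δ^2 ≥ 6 and δ^2 ≥ 2/5.
δ ≥ (2/5)^(1/2) ≈ 0.632.

0.632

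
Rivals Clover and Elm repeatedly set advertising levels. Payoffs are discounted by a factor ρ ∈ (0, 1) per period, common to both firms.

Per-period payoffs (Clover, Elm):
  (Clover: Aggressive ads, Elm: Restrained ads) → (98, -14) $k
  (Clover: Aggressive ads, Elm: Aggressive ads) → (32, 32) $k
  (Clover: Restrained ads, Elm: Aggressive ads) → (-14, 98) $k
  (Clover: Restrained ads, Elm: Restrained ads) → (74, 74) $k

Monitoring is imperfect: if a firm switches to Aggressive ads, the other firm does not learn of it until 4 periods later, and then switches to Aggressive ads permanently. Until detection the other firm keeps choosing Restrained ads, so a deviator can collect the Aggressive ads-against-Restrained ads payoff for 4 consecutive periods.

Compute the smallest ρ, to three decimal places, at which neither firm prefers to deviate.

Deviating for the 4 undetected periods gains 98−74 = 24 per period over cooperation, then loses 74−32 = 42 per period forever once punishment starts.
Gain: 24(1 + ρ + … + ρ^3); loss: 42·ρ^4/(1−ρ).
No profitable deviation ⇔ 24(1−ρ^4) ≤ 42·ρ^4, i.e. ρ^4 ≥ 24/(24+42) = 4/11.
Hence ρ ≥ (4/11)^(1/4) ≈ 0.777.

0.777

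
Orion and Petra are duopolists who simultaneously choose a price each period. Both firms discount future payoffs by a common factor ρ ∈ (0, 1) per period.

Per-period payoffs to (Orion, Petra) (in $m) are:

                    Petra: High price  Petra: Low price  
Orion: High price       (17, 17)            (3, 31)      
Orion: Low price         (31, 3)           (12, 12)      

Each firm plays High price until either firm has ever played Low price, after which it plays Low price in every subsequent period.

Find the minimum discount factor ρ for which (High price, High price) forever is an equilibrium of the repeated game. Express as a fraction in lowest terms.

Under grim trigger the critical discount factor is (T−C)/(T−P) with T = 31, C = 17, P = 12.
ρ* = (31−17)/(31−12) = 14/19.

14/19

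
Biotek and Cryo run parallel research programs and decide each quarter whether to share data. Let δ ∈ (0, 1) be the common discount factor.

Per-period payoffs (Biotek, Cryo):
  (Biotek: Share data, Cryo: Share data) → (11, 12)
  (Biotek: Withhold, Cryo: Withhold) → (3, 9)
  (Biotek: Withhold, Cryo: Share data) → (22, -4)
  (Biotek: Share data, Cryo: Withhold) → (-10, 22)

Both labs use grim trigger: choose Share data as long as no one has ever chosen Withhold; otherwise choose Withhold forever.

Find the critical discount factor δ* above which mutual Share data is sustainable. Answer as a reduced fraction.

Biotek's threshold: (22−11)/(22−3) = 11/19.
Cryo's threshold: (22−12)/(22−9) = 10/13.
11/19 < 10/13, so Cryo binds and δ* = 10/13.

10/13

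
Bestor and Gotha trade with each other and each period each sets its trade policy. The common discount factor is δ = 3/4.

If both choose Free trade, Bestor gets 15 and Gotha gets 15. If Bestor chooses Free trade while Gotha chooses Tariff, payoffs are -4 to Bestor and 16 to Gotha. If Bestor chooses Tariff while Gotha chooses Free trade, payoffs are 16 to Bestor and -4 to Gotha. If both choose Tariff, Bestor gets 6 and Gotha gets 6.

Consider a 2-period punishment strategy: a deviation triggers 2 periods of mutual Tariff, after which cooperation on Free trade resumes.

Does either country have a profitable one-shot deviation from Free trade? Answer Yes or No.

No

A one-shot deviation gives 16 now, then 6 for 2 periods, then back to 15.
Gain from deviating: (16−15) today; loss: (15−6) in each of the next 2 periods.
No-deviation condition: (15−6)(δ+…+δ^2) ≥ 16−15, i.e. δ+…+δ^2 ≥ 1/9.
At δ = 3/4: δ+…+δ^2 = 1.3125 ≥ 0.1111.
So cooperation is sustainable.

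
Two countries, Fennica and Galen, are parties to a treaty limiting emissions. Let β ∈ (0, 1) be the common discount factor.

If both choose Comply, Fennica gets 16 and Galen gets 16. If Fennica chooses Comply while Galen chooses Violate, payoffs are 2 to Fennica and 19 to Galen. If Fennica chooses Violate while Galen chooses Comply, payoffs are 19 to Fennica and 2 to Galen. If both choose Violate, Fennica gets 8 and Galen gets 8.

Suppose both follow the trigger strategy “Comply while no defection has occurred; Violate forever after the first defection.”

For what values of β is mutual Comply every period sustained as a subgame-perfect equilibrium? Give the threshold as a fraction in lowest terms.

3/11

Under grim trigger the critical discount factor is (T−C)/(T−P) with T = 19, C = 16, P = 8.
β* = (19−16)/(19−8) = 3/11.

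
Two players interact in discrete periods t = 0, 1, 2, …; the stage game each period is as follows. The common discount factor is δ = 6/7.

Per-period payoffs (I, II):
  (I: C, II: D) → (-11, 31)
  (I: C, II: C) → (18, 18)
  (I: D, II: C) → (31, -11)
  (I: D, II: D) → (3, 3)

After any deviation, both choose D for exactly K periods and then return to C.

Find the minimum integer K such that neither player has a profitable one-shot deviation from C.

2

IC: δ(1−δ^K)/(1−δ) ≥ (31−18)/(18−3) = 13/15.
With δ = 6/7: need 1 − δ^K ≥ 13/15·(1−6/7)/(6/7), i.e. δ^K ≤ 0.8556.
Since (6/7)^1 = 0.8571 and (6/7)^2 = 0.7347, the smallest such K is 2.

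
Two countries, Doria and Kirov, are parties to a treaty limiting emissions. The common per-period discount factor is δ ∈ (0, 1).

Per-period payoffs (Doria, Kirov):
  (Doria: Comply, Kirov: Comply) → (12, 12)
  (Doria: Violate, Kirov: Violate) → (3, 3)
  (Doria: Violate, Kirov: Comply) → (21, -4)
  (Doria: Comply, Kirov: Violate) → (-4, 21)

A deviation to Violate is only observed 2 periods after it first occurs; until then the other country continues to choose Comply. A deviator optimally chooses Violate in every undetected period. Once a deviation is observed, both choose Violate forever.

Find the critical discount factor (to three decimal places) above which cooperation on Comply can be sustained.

A deviator earns 21 for 2 periods, then 3 forever; cooperating earns 12 forever. Multiplying the IC by (1−δ):
12 ≥ 21(1−δ^2) + 3δ^2, so 18·δ^2 ≥ 9 and δ^2 ≥ 1/2.
δ ≥ (1/2)^(1/2) ≈ 0.707.

0.707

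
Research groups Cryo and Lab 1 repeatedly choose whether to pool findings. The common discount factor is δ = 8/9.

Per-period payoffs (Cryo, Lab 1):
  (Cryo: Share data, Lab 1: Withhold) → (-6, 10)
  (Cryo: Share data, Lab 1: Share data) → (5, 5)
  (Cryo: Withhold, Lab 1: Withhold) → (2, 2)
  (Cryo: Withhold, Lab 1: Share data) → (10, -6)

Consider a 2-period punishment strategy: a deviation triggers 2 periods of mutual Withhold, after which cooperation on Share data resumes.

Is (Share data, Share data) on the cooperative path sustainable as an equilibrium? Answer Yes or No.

Yes

Comparing payoff streams over the 3 periods until play realigns: cooperate → 5(1+δ+…+δ^2); deviate → 10 + 2(δ+…+δ^2).
Cooperation is sustained iff (5−2)(δ+…+δ^2) ≥ 10−5.
δ+…+δ^2 = 8/9·(1−(8/9)^2)/(1−8/9) = 1.6790, and (10−5)/(5−2) = 1.6667.
1.6790 ≥ 1.6667, so cooperation is sustainable.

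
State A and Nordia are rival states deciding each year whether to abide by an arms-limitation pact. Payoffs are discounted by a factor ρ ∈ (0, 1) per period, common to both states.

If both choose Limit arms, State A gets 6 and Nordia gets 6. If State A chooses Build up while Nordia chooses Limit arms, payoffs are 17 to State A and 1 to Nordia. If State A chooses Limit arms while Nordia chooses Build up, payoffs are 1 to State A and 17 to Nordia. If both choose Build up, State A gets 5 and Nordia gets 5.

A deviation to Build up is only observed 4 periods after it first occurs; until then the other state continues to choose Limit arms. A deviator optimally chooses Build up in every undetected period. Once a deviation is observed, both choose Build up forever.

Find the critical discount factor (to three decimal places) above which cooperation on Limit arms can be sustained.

Deviating for the 4 undetected periods gains 17−6 = 11 per period over cooperation, then loses 6−5 = 1 per period forever once punishment starts.
Gain: 11(1 + ρ + … + ρ^3); loss: 1·ρ^4/(1−ρ).
No profitable deviation ⇔ 11(1−ρ^4) ≤ 1·ρ^4, i.e. ρ^4 ≥ 11/(11+1) = 11/12.
Hence ρ ≥ (11/12)^(1/4) ≈ 0.978.

0.978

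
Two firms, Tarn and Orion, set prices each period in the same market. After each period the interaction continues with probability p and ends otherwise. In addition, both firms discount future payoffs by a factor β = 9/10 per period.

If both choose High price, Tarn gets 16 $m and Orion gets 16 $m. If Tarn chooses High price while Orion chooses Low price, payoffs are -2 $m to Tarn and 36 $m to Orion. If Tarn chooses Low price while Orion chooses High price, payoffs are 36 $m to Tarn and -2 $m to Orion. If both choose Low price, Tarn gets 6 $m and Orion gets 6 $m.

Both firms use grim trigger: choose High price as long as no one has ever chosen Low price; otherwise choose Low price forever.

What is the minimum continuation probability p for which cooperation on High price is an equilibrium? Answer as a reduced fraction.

20/27

With continuation probability p and discount β, the effective per-period discount factor is βp.
Grim-trigger IC: βp ≥ (36−16)/(36−6) = 2/3.
So p ≥ (2/3)/(9/10) = 20/27.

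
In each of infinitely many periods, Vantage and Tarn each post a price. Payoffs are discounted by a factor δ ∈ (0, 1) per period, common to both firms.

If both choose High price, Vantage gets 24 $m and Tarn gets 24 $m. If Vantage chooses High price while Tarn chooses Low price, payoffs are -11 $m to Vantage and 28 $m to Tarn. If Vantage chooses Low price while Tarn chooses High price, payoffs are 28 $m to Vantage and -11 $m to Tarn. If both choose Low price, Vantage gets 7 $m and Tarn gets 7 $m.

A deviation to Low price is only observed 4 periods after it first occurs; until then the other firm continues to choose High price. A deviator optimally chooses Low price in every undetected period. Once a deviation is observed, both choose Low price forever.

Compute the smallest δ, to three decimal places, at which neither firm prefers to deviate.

0.661

A deviator earns 28 for 4 periods, then 7 forever; cooperating earns 24 forever. Multiplying the IC by (1−δ):
24 ≥ 28(1−δ^4) + 7δ^4, so 21·δ^4 ≥ 4 and δ^4 ≥ 4/21.
δ ≥ (4/21)^(1/4) ≈ 0.661.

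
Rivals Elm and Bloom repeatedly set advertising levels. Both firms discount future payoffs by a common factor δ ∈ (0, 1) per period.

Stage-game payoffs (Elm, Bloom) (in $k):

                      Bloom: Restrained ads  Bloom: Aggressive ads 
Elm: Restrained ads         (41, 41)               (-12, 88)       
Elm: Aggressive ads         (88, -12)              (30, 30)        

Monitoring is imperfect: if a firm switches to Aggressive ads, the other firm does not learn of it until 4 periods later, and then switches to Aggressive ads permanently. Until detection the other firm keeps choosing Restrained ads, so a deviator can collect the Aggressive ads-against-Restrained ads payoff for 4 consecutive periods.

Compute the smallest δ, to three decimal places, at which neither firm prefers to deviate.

The best deviation is to choose Aggressive ads for all 4 undetected periods, earning 88 each, then 30 forever once detected.
Deviation value: 88(1−δ^4)/(1−δ) + 30δ^4/(1−δ); cooperation value: 41/(1−δ).
IC: 41 ≥ 88(1−δ^4) + 30δ^4 = 88 − 58δ^4.
So δ^4 ≥ 47/58, giving δ ≥ (47/58)^(1/4) ≈ 0.949.

0.949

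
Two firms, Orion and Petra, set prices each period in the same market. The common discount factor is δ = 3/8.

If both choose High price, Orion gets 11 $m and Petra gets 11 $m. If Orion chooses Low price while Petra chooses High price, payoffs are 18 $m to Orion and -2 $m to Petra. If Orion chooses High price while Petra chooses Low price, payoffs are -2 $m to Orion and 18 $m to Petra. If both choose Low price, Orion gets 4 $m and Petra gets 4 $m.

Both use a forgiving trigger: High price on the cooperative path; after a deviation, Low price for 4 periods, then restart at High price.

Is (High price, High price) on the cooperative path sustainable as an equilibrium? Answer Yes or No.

No

Comparing payoff streams over the 5 periods until play realigns: cooperate → 11(1+δ+…+δ^4); deviate → 18 + 4(δ+…+δ^4).
Cooperation is sustained iff (11−4)(δ+…+δ^4) ≥ 18−11.
δ+…+δ^4 = 3/8·(1−(3/8)^4)/(1−3/8) = 0.5881, and (18−11)/(11−4) = 1.0000.
0.5881 < 1.0000, so cooperation is not sustainable.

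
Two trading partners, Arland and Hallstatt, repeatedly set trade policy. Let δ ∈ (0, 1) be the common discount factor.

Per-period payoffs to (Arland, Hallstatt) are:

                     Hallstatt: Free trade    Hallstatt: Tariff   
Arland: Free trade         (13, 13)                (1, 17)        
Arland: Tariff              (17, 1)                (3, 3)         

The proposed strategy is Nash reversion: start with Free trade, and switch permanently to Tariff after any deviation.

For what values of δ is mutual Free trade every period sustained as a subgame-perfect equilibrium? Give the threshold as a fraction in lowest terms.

2/7

Under grim trigger the critical discount factor is (T−C)/(T−P) with T = 17, C = 13, P = 3.
δ* = (17−13)/(17−3) = 4/14 = 2/7.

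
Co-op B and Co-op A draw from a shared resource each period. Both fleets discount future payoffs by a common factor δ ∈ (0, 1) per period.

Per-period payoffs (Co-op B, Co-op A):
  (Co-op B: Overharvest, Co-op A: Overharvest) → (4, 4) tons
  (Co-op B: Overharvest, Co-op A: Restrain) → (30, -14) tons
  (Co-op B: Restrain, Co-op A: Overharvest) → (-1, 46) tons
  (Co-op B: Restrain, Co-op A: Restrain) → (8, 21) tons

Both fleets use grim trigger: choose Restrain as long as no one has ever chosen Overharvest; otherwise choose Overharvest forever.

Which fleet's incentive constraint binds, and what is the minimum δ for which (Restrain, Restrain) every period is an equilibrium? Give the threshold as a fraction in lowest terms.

Co-op B: cooperation gives 8 each period; deviation gives 30 once then 4 forever.
  8/(1−δ) ≥ 30 + 4δ/(1−δ) ⇒ δ ≥ 22/26 = 11/13.
Co-op A: cooperation gives 21 each period; deviation gives 46 once then 4 forever.
  δ ≥ 25/42.
Both must hold, so the binding constraint is Co-op B's: δ ≥ 11/13.

Co-op B; δ ≥ 11/13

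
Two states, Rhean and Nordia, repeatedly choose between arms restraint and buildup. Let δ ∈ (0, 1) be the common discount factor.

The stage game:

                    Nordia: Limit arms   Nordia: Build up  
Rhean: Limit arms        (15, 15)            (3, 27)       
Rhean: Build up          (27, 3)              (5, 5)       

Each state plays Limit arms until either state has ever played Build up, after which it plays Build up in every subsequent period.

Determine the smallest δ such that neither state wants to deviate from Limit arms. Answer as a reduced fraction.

Cooperation forever yields 15 each period: 15/(1−δ).
Deviating yields 27 once, then 5 forever: 27 + 5δ/(1−δ).
No profitable deviation requires 15/(1−δ) ≥ 27 + 5δ/(1−δ).
Multiplying by (1−δ): 15 ≥ 27(1−δ) + 5δ = 27 − 22δ.
So 22δ ≥ 12, i.e. δ ≥ 12/22 = 6/11.

6/11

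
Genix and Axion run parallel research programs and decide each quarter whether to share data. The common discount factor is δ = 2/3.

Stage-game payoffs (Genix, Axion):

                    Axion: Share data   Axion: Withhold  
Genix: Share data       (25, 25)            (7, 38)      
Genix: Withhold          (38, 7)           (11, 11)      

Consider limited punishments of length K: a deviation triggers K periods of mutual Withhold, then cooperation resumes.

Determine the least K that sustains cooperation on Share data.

2

Need Σ_{k=1}^{K} δ^k ≥ (38−25)/(25−11) = 0.9286 at δ = 2/3.
At K = 1 the sum is 0.6667 < 0.9286; at K = 2 it is 1.1111 ≥ 0.9286.
So the minimum punishment length is K = 2.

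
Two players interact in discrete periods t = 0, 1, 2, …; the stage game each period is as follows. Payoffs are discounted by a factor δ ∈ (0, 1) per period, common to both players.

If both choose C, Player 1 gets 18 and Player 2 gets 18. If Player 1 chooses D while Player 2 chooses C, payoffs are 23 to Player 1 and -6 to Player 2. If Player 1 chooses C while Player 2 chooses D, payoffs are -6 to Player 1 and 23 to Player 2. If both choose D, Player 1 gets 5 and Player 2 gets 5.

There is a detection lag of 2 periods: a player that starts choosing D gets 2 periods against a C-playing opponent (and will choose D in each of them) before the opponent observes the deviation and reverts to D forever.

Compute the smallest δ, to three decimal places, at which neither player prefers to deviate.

The best deviation is to choose D for all 2 undetected periods, earning 23 each, then 5 forever once detected.
Deviation value: 23(1−δ^2)/(1−δ) + 5δ^2/(1−δ); cooperation value: 18/(1−δ).
IC: 18 ≥ 23(1−δ^2) + 5δ^2 = 23 − 18δ^2.
So δ^2 ≥ 5/18, giving δ ≥ (5/18)^(1/2) ≈ 0.527.

0.527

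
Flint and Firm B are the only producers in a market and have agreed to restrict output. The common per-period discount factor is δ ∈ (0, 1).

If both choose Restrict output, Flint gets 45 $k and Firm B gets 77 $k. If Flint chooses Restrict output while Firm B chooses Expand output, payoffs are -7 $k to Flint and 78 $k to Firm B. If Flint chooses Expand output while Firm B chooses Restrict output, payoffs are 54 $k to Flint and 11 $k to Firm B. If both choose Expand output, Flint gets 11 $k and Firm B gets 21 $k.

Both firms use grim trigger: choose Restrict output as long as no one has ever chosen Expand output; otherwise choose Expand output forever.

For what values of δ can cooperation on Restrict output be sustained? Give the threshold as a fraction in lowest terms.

Flint: cooperation gives 45 each period; deviation gives 54 once then 11 forever.
  45/(1−δ) ≥ 54 + 11δ/(1−δ) ⇒ δ ≥ 9/43.
Firm B: cooperation gives 77 each period; deviation gives 78 once then 21 forever.
  δ ≥ 1/57.
Both must hold, so the binding constraint is Flint's: δ ≥ 9/43.

9/43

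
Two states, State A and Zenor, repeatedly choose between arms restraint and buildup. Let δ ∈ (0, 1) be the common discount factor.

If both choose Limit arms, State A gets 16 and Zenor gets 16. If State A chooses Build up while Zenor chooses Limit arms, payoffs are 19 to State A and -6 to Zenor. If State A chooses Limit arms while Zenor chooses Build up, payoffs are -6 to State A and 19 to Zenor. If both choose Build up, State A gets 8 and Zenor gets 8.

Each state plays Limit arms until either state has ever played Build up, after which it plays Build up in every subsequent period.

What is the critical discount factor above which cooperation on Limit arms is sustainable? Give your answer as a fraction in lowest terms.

3/11

Under grim trigger the critical discount factor is (T−C)/(T−P) with T = 19, C = 16, P = 8.
δ* = (19−16)/(19−8) = 3/11.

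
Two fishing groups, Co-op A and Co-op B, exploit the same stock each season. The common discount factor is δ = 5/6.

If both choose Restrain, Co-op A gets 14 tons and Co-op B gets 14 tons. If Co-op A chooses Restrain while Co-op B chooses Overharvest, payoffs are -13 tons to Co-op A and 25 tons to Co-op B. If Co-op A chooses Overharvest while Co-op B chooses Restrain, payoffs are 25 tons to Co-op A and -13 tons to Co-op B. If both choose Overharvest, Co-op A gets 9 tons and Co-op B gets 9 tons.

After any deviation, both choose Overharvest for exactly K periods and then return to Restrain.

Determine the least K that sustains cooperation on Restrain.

4

Need Σ_{k=1}^{K} δ^k ≥ (25−14)/(14−9) = 2.2000 at δ = 5/6.
At K = 3 the sum is 2.1065 < 2.2000; at K = 4 it is 2.5887 ≥ 2.2000.
So the minimum punishment length is K = 4.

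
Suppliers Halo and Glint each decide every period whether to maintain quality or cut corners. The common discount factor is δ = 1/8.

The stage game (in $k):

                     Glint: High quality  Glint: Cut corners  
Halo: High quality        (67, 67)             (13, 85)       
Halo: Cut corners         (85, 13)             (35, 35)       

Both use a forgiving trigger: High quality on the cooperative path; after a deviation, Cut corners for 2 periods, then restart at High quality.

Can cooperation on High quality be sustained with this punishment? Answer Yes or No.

No

IC: δ+…+δ^2 ≥ (85−67)/(67−35) = 9/16.
At δ = 1/8: partial sum = 0.1406 < 0.5625. Cooperation not sustainable.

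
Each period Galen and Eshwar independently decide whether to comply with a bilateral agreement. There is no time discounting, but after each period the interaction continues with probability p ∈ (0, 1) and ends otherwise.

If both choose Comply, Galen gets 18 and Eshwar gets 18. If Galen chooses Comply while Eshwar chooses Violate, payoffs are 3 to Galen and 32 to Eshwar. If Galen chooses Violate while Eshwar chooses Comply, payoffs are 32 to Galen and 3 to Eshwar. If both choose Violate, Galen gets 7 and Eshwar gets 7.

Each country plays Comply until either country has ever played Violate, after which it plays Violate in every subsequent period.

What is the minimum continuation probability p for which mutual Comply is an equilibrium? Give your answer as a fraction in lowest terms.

14/25

With no time discounting, the continuation probability p plays the role of the discount factor.
Grim-trigger IC: 18/(1−p) ≥ 32 + 7p/(1−p) ⇒ p ≥ (32−18)/(32−7) = 14/25.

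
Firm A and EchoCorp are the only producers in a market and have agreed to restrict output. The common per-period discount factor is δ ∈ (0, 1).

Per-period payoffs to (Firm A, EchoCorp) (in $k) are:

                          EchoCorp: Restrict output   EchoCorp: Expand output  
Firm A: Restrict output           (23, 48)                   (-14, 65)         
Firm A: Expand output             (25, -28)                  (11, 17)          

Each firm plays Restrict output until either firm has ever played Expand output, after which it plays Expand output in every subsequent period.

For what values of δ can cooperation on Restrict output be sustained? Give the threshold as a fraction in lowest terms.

17/48

For Firm A: deviation gain 25−23 = 2, per-period punishment loss 23−11 = 12. IC gives δ ≥ 2/14 = 1/7.
For EchoCorp: gain 17, loss 31 per period, so δ ≥ 17/48.
The tighter constraint is EchoCorp's, so cooperation needs δ ≥ 17/48.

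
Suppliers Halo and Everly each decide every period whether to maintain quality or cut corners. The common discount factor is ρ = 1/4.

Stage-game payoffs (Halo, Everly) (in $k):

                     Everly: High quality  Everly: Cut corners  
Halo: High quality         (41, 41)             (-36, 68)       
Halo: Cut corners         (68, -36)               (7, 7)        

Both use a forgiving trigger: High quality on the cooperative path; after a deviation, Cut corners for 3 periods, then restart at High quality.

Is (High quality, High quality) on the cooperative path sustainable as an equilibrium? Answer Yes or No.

No

IC: ρ+…+ρ^3 ≥ (68−41)/(41−7) = 27/34.
At ρ = 1/4: partial sum = 0.3281 < 0.7941. Cooperation not sustainable.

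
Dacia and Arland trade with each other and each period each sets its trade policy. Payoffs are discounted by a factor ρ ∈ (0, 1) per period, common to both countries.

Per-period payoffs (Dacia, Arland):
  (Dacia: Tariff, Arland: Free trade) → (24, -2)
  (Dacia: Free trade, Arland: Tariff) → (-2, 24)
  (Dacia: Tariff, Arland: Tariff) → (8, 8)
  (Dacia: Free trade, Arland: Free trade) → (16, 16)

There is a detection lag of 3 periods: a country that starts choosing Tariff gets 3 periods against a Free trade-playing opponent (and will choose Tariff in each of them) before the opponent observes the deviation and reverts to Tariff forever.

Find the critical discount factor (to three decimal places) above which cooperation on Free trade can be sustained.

0.794

A deviator earns 24 for 3 periods, then 8 forever; cooperating earns 16 forever. Multiplying the IC by (1−ρ):
16 ≥ 24(1−ρ^3) + 8ρ^3, so 16·ρ^3 ≥ 8 and ρ^3 ≥ 1/2.
ρ ≥ (1/2)^(1/3) ≈ 0.794.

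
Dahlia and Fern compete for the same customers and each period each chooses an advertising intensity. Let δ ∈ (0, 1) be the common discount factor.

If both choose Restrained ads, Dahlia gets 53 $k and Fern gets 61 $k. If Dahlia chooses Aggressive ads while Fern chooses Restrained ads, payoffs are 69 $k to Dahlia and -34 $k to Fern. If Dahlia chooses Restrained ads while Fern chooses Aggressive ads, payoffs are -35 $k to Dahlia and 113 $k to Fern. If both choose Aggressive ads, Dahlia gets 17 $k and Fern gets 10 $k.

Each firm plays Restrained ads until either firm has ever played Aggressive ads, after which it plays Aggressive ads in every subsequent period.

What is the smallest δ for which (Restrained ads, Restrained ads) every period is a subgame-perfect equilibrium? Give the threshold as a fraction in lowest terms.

52/103

Dahlia: cooperation gives 53 each period; deviation gives 69 once then 17 forever.
  53/(1−δ) ≥ 69 + 17δ/(1−δ) ⇒ δ ≥ 16/52 = 4/13.
Fern: cooperation gives 61 each period; deviation gives 113 once then 10 forever.
  δ ≥ 52/103.
Both must hold, so the binding constraint is Fern's: δ ≥ 52/103.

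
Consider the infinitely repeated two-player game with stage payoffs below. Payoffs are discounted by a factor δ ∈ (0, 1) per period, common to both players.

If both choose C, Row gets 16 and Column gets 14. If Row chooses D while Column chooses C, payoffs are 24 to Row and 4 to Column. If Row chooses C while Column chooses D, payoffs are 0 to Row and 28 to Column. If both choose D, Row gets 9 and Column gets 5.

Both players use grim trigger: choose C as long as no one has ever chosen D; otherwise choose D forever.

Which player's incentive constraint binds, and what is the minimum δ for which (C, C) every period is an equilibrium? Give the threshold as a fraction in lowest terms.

Row: cooperation gives 16 each period; deviation gives 24 once then 9 forever.
  16/(1−δ) ≥ 24 + 9δ/(1−δ) ⇒ δ ≥ 8/15.
Column: cooperation gives 14 each period; deviation gives 28 once then 5 forever.
  δ ≥ 14/23.
Both must hold, so the binding constraint is Column's: δ ≥ 14/23.

Column; δ ≥ 14/23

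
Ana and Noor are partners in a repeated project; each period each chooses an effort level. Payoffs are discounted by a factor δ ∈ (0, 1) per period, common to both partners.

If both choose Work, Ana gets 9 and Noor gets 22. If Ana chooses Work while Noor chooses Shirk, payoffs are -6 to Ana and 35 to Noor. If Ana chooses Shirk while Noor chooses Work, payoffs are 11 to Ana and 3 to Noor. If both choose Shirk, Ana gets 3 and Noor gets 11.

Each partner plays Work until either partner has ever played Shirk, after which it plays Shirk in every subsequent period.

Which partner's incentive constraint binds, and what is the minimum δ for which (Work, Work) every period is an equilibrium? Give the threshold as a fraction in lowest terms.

For Ana: deviation gain 11−9 = 2, per-period punishment loss 9−3 = 6. IC gives δ ≥ 2/8 = 1/4.
For Noor: gain 13, loss 11 per period, so δ ≥ 13/24.
The tighter constraint is Noor's, so cooperation needs δ ≥ 13/24.

Noor; δ ≥ 13/24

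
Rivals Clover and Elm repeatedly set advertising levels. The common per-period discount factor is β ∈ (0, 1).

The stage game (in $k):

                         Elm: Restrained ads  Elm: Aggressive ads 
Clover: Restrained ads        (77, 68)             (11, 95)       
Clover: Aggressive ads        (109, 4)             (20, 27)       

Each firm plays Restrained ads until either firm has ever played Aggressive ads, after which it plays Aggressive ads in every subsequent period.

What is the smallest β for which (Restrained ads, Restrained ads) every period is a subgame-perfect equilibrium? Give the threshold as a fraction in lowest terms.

For Clover: deviation gain 109−77 = 32, per-period punishment loss 77−20 = 57. IC gives β ≥ 32/89.
For Elm: gain 27, loss 41 per period, so β ≥ 27/68.
The tighter constraint is Elm's, so cooperation needs β ≥ 27/68.

27/68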